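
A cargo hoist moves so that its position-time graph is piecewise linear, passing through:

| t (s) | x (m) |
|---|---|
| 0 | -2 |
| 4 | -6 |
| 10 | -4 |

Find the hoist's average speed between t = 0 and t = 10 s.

Average speed = (total path length)/(elapsed time); on a piecewise-linear x-t graph the path length is Σ|Δx|.
0–4 s: |Δx| = |-6 − -2| = 4 m
4–10 s: |Δx| = |-4 − -6| = 2 m
Total path = 6 m; average speed = 6/10 = 0.6 m/s.

0.6 m/s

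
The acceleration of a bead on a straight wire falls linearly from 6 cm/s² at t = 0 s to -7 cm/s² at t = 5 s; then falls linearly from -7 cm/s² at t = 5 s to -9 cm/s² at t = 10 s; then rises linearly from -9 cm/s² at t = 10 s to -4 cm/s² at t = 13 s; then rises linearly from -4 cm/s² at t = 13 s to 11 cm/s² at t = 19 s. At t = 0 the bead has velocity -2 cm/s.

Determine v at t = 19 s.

-43 cm/s

Δv equals the area under the a-t graph; then v = v₀ + Δv.
0–5 s: ½(6 + -7)(5) = -2.5 cm/s
5–10 s: ½(-7 + -9)(5) = -40 cm/s
10–13 s: ½(-9 + -4)(3) = -19.5 cm/s
13–19 s: ½(-4 + 11)(6) = 21 cm/s
Δv = -41 cm/s, so v(19) = -2 + (-41) = -43 cm/s.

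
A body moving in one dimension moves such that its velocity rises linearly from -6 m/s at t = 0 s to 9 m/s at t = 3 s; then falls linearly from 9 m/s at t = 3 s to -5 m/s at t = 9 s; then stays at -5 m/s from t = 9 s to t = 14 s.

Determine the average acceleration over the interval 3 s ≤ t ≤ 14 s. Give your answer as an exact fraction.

Average acceleration = Δv/Δt = (-5 − 9)/(14 − 3) = -14/11 m/s².

-14/11 m/s²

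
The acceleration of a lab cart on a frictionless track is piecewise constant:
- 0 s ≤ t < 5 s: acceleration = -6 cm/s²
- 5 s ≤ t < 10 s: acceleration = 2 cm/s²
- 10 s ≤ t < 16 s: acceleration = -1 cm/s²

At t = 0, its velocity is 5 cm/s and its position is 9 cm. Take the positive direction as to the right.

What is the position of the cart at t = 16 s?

-249 cm

On each constant-a segment, Δv = aΔt and Δx = v₀Δt + ½aΔt²; chain segment to segment.
0–5 s: v starts 5 cm/s; Δx = 5·5 + ½·-6·5² = -50 cm; v ends -25 cm/s.
5–10 s: v starts -25 cm/s; Δx = -25·5 + ½·2·5² = -100 cm; v ends -15 cm/s.
10–16 s: v starts -15 cm/s; Δx = -15·6 + ½·-1·6² = -108 cm; v ends -21 cm/s.
x(16) = 9 + Σ Δx = -249 cm.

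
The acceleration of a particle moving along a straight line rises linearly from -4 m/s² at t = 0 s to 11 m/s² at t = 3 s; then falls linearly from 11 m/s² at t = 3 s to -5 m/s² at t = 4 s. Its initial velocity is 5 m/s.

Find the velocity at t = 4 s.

18.5 m/s

Δv equals the area under the a-t graph; then v = v₀ + Δv.
0–3 s: ½(-4 + 11)(3) = 10.5 m/s
3–4 s: ½(11 + -5)(1) = 3 m/s
Δv = 13.5 m/s, so v(4) = 5 + (13.5) = 18.5 m/s.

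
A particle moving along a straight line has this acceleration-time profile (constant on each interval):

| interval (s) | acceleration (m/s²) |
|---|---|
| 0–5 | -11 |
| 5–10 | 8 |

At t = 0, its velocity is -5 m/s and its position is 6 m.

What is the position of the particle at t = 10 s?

On each constant-a segment, Δv = aΔt and Δx = v₀Δt + ½aΔt²; chain segment to segment.
0–5 s: v starts -5 m/s; Δx = -5·5 + ½·-11·5² = -162.5 m; v ends -60 m/s.
5–10 s: v starts -60 m/s; Δx = -60·5 + ½·8·5² = -200 m; v ends -20 m/s.
x(10) = 6 + Σ Δx = -356.5 m.

-356.5 m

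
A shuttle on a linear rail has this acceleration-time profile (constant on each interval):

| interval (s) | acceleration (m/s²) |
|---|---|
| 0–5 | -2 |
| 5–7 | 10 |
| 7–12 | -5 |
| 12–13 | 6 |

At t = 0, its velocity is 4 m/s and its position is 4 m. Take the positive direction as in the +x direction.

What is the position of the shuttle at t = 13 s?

6.5 m

On each constant-a segment, Δv = aΔt and Δx = v₀Δt + ½aΔt²; chain segment to segment.
0–5 s: v starts 4 m/s; Δx = 4·5 + ½·-2·5² = -5 m; v ends -6 m/s.
5–7 s: v starts -6 m/s; Δx = -6·2 + ½·10·2² = 8 m; v ends 14 m/s.
7–12 s: v starts 14 m/s; Δx = 14·5 + ½·-5·5² = 7.5 m; v ends -11 m/s.
12–13 s: v starts -11 m/s; Δx = -11·1 + ½·6·1² = -8 m; v ends -5 m/s.
x(13) = 4 + Σ Δx = 6.5 m.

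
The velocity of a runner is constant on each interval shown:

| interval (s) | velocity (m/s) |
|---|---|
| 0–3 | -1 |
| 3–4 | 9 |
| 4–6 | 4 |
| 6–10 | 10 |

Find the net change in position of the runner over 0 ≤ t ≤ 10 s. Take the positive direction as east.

54 m

Displacement is the signed area under the v-t curve.
0–3 s: -1 × 3 = -3 m
3–4 s: 9 × 1 = 9 m
4–6 s: 4 × 2 = 8 m
6–10 s: 10 × 4 = 40 m
Net displacement = 54 m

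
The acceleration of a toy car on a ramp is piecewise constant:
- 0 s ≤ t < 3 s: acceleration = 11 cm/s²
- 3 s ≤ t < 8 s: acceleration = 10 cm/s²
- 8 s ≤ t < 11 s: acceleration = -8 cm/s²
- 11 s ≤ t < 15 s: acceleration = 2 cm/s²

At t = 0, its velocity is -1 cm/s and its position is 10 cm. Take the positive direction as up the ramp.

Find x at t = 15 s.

On each constant-a segment, Δv = aΔt and Δx = v₀Δt + ½aΔt²; chain segment to segment.
0–3 s: v starts -1 cm/s; Δx = -1·3 + ½·11·3² = 46.5 cm; v ends 32 cm/s.
3–8 s: v starts 32 cm/s; Δx = 32·5 + ½·10·5² = 285 cm; v ends 82 cm/s.
8–11 s: v starts 82 cm/s; Δx = 82·3 + ½·-8·3² = 210 cm; v ends 58 cm/s.
11–15 s: v starts 58 cm/s; Δx = 58·4 + ½·2·4² = 248 cm; v ends 66 cm/s.
x(15) = 10 + Σ Δx = 799.5 cm.

799.5 cm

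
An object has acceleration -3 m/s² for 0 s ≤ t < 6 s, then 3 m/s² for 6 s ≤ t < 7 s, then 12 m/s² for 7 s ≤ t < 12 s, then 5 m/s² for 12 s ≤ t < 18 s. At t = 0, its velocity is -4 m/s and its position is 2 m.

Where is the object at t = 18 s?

On each constant-a segment, Δv = aΔt and Δx = v₀Δt + ½aΔt²; chain segment to segment.
0–6 s: v starts -4 m/s; Δx = -4·6 + ½·-3·6² = -78 m; v ends -22 m/s.
6–7 s: v starts -22 m/s; Δx = -22·1 + ½·3·1² = -20.5 m; v ends -19 m/s.
7–12 s: v starts -19 m/s; Δx = -19·5 + ½·12·5² = 55 m; v ends 41 m/s.
12–18 s: v starts 41 m/s; Δx = 41·6 + ½·5·6² = 336 m; v ends 71 m/s.
x(18) = 2 + Σ Δx = 294.5 m.

294.5 m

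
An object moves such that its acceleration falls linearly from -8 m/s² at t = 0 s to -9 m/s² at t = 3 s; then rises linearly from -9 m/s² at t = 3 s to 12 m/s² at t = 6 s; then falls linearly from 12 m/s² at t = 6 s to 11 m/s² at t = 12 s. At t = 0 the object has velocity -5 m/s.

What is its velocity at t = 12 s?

43 m/s

Δv equals the area under the a-t graph; then v = v₀ + Δv.
0–3 s: ½(-8 + -9)(3) = -25.5 m/s
3–6 s: ½(-9 + 12)(3) = 4.5 m/s
6–12 s: ½(12 + 11)(6) = 69 m/s
Δv = 48 m/s, so v(12) = -5 + (48) = 43 m/s.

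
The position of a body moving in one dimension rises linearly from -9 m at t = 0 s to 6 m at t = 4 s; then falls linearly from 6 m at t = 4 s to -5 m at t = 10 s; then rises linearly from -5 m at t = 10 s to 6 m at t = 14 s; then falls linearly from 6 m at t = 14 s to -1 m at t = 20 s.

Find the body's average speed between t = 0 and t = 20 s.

2.2 m/s

Average speed = (total path length)/(elapsed time); on a piecewise-linear x-t graph the path length is Σ|Δx|.
0–4 s: |Δx| = |6 − -9| = 15 m
4–10 s: |Δx| = |-5 − 6| = 11 m
10–14 s: |Δx| = |6 − -5| = 11 m
14–20 s: |Δx| = |-1 − 6| = 7 m
Total path = 44 m; average speed = 44/20 = 2.2 m/s.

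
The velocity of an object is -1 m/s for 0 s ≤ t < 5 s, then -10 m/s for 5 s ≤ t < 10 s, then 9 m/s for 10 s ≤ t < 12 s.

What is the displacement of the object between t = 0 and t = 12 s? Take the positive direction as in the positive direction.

Net displacement equals the area under the velocity-time graph (areas below the axis count negative).
0–5 s: -1 × 5 = -5 m
5–10 s: -10 × 5 = -50 m
10–12 s: 9 × 2 = 18 m
Net displacement = -37 m

-37 m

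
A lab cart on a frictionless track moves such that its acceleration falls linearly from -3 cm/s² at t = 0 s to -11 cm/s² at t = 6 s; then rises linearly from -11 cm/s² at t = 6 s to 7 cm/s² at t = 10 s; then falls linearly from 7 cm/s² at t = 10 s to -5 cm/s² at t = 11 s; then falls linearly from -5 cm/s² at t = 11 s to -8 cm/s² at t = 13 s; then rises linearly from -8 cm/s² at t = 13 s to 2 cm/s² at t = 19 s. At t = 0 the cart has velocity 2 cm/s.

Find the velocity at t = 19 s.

Δv equals the area under the a-t graph; then v = v₀ + Δv.
0–6 s: ½(-3 + -11)(6) = -42 cm/s
6–10 s: ½(-11 + 7)(4) = -8 cm/s
10–11 s: ½(7 + -5)(1) = 1 cm/s
11–13 s: ½(-5 + -8)(2) = -13 cm/s
13–19 s: ½(-8 + 2)(6) = -18 cm/s
Δv = -80 cm/s, so v(19) = 2 + (-80) = -78 cm/s.

-78 cm/s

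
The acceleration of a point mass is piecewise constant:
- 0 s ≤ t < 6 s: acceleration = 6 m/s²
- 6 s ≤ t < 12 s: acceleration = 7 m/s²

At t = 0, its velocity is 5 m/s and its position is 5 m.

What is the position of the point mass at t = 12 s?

On each constant-a segment, Δv = aΔt and Δx = v₀Δt + ½aΔt²; chain segment to segment.
0–6 s: v starts 5 m/s; Δx = 5·6 + ½·6·6² = 138 m; v ends 41 m/s.
6–12 s: v starts 41 m/s; Δx = 41·6 + ½·7·6² = 372 m; v ends 83 m/s.
x(12) = 5 + Σ Δx = 515 m.

515 m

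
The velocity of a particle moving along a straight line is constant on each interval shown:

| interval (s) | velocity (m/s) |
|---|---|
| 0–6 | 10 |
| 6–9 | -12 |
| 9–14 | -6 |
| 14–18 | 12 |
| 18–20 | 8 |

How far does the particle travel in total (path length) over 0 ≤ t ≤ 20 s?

190 m

Total distance travelled is ∫|v| dt — sum the magnitudes of each area piece.
0–6 s: |10| × 6 = 60 m
6–9 s: |-12| × 3 = 36 m
9–14 s: |-6| × 5 = 30 m
14–18 s: |12| × 4 = 48 m
18–20 s: |8| × 2 = 16 m
Total distance = 190 m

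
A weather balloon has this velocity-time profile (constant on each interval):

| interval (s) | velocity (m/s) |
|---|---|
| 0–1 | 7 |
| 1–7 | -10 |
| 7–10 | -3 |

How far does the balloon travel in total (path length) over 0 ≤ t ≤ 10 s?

Distance (not displacement) is the total path length: add the absolute areas under v-t.
0–1 s: |7| × 1 = 7 m
1–7 s: |-10| × 6 = 60 m
7–10 s: |-3| × 3 = 9 m
Total distance = 76 m

76 m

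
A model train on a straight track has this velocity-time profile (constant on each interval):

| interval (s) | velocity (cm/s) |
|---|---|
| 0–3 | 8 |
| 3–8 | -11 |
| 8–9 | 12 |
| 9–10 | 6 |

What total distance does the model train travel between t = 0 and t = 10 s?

Total distance travelled is ∫|v| dt — sum the magnitudes of each area piece.
0–3 s: |8| × 3 = 24 cm
3–8 s: |-11| × 5 = 55 cm
8–9 s: |12| × 1 = 12 cm
9–10 s: |6| × 1 = 6 cm
Total distance = 97 cm

97 cm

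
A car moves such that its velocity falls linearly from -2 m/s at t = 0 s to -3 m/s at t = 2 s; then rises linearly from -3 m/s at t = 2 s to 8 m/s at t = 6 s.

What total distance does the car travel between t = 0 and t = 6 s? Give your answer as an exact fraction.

Distance (not displacement) is the total path length: add the absolute areas under v-t.
0–2 s: |½(-2 + -3)(2)| = 5 m
2–6 s: v = 0 at t = 34/11 s; triangle areas 18/11 + 128/11 = 146/11 m
Total distance = 201/11 m

201/11 m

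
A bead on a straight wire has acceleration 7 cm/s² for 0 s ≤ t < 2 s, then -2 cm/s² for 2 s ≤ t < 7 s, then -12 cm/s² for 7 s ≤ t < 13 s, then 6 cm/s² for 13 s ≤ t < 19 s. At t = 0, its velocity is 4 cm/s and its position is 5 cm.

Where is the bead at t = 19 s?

On each constant-a segment, Δv = aΔt and Δx = v₀Δt + ½aΔt²; chain segment to segment.
0–2 s: v starts 4 cm/s; Δx = 4·2 + ½·7·2² = 22 cm; v ends 18 cm/s.
2–7 s: v starts 18 cm/s; Δx = 18·5 + ½·-2·5² = 65 cm; v ends 8 cm/s.
7–13 s: v starts 8 cm/s; Δx = 8·6 + ½·-12·6² = -168 cm; v ends -64 cm/s.
13–19 s: v starts -64 cm/s; Δx = -64·6 + ½·6·6² = -276 cm; v ends -28 cm/s.
x(19) = 5 + Σ Δx = -352 cm.

-352 cm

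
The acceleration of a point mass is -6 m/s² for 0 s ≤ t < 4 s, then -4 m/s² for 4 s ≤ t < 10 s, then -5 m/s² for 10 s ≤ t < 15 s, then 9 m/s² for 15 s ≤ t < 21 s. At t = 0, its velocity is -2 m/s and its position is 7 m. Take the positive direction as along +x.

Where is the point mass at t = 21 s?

-877.5 m

On each constant-a segment, Δv = aΔt and Δx = v₀Δt + ½aΔt²; chain segment to segment.
0–4 s: v starts -2 m/s; Δx = -2·4 + ½·-6·4² = -56 m; v ends -26 m/s.
4–10 s: v starts -26 m/s; Δx = -26·6 + ½·-4·6² = -228 m; v ends -50 m/s.
10–15 s: v starts -50 m/s; Δx = -50·5 + ½·-5·5² = -312.5 m; v ends -75 m/s.
15–21 s: v starts -75 m/s; Δx = -75·6 + ½·9·6² = -288 m; v ends -21 m/s.
x(21) = 7 + Σ Δx = -877.5 m.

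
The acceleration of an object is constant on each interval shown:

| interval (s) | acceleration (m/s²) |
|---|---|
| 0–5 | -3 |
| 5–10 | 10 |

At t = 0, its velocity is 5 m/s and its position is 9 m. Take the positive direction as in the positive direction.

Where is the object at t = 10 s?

On each constant-a segment, Δv = aΔt and Δx = v₀Δt + ½aΔt²; chain segment to segment.
0–5 s: v starts 5 m/s; Δx = 5·5 + ½·-3·5² = -12.5 m; v ends -10 m/s.
5–10 s: v starts -10 m/s; Δx = -10·5 + ½·10·5² = 75 m; v ends 40 m/s.
x(10) = 9 + Σ Δx = 71.5 m.

71.5 m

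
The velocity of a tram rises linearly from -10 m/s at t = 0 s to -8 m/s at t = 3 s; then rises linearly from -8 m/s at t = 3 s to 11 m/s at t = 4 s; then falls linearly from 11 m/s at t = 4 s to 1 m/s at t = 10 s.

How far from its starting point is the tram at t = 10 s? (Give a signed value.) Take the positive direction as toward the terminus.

10.5 m

Net displacement equals the area under the velocity-time graph (areas below the axis count negative).
0–3 s: ½(-10 + -8)(3) = -27 m
3–4 s: ½(-8 + 11)(1) = 1.5 m
4–10 s: ½(11 + 1)(6) = 36 m
Net displacement = 10.5 m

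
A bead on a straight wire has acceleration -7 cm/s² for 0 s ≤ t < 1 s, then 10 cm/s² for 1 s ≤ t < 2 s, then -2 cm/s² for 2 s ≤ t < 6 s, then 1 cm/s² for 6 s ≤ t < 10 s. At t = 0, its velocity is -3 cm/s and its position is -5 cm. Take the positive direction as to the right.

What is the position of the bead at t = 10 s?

On each constant-a segment, Δv = aΔt and Δx = v₀Δt + ½aΔt²; chain segment to segment.
0–1 s: v starts -3 cm/s; Δx = -3·1 + ½·-7·1² = -6.5 cm; v ends -10 cm/s.
1–2 s: v starts -10 cm/s; Δx = -10·1 + ½·10·1² = -5 cm; v ends 0 cm/s.
2–6 s: v starts 0 cm/s; Δx = 0·4 + ½·-2·4² = -16 cm; v ends -8 cm/s.
6–10 s: v starts -8 cm/s; Δx = -8·4 + ½·1·4² = -24 cm; v ends -4 cm/s.
x(10) = -5 + Σ Δx = -56.5 cm.

-56.5 cm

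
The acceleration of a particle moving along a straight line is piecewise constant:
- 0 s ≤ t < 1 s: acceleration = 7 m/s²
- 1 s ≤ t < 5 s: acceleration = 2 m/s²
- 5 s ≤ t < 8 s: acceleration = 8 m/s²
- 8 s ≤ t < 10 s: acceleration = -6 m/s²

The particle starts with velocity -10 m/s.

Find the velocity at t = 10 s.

17 m/s

Δv equals the area under the a-t graph; then v = v₀ + Δv.
0–1 s: 7 × 1 = 7 m/s
1–5 s: 2 × 4 = 8 m/s
5–8 s: 8 × 3 = 24 m/s
8–10 s: -6 × 2 = -12 m/s
Δv = 27 m/s, so v(10) = -10 + (27) = 17 m/s.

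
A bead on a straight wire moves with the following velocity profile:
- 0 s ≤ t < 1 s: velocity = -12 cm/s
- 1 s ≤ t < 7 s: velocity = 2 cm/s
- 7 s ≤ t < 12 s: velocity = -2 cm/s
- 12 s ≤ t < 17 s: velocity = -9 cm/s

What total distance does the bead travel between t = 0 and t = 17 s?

Distance (not displacement) is the total path length: add the absolute areas under v-t.
0–1 s: |-12| × 1 = 12 cm
1–7 s: |2| × 6 = 12 cm
7–12 s: |-2| × 5 = 10 cm
12–17 s: |-9| × 5 = 45 cm
Total distance = 79 cm

79 cm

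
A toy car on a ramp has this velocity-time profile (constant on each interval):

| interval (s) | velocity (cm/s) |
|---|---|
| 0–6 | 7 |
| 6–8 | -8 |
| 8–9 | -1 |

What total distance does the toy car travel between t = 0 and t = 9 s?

59 cm

Distance (not displacement) is the total path length: add the absolute areas under v-t.
0–6 s: |7| × 6 = 42 cm
6–8 s: |-8| × 2 = 16 cm
8–9 s: |-1| × 1 = 1 cm
Total distance = 59 cm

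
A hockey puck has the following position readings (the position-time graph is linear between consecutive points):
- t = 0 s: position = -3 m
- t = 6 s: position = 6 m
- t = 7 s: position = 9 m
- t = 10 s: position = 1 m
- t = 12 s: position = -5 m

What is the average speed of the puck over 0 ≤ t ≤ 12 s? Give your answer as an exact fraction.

Average speed = (total path length)/(elapsed time); on a piecewise-linear x-t graph the path length is Σ|Δx|.
0–6 s: |Δx| = |6 − -3| = 9 m
6–7 s: |Δx| = |9 − 6| = 3 m
7–10 s: |Δx| = |1 − 9| = 8 m
10–12 s: |Δx| = |-5 − 1| = 6 m
Total path = 26 m; average speed = 26/12 = 13/6 m/s.

13/6 m/s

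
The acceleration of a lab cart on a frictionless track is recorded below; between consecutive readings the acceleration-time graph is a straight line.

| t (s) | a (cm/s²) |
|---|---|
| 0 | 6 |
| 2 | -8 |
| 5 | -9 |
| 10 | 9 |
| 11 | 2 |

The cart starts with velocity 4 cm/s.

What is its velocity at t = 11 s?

Δv equals the area under the a-t graph; then v = v₀ + Δv.
0–2 s: ½(6 + -8)(2) = -2 cm/s
2–5 s: ½(-8 + -9)(3) = -25.5 cm/s
5–10 s: ½(-9 + 9)(5) = 0 cm/s
10–11 s: ½(9 + 2)(1) = 5.5 cm/s
Δv = -22 cm/s, so v(11) = 4 + (-22) = -18 cm/s.

-18 cm/s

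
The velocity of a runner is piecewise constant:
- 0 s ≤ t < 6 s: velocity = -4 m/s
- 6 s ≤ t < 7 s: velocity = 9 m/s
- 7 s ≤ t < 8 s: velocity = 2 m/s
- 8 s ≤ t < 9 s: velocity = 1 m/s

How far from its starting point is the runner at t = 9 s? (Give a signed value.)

Displacement is the signed area under the v-t curve.
0–6 s: -4 × 6 = -24 m
6–7 s: 9 × 1 = 9 m
7–8 s: 2 × 1 = 2 m
8–9 s: 1 × 1 = 1 m
Net displacement = -12 m

-12 m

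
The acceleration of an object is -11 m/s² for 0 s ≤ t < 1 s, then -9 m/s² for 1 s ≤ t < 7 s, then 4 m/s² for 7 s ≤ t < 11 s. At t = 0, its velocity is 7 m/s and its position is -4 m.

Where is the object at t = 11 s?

-388.5 m

On each constant-a segment, Δv = aΔt and Δx = v₀Δt + ½aΔt²; chain segment to segment.
0–1 s: v starts 7 m/s; Δx = 7·1 + ½·-11·1² = 1.5 m; v ends -4 m/s.
1–7 s: v starts -4 m/s; Δx = -4·6 + ½·-9·6² = -186 m; v ends -58 m/s.
7–11 s: v starts -58 m/s; Δx = -58·4 + ½·4·4² = -200 m; v ends -42 m/s.
x(11) = -4 + Σ Δx = -388.5 m.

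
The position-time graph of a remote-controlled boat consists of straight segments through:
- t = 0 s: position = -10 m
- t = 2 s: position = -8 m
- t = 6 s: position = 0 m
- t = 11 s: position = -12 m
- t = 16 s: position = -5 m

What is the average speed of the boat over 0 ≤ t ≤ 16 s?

Average speed = (total path length)/(elapsed time); on a piecewise-linear x-t graph the path length is Σ|Δx|.
0–2 s: |Δx| = |-8 − -10| = 2 m
2–6 s: |Δx| = |0 − -8| = 8 m
6–11 s: |Δx| = |-12 − 0| = 12 m
11–16 s: |Δx| = |-5 − -12| = 7 m
Total path = 29 m; average speed = 29/16 = 1.8125 m/s.

1.8125 m/s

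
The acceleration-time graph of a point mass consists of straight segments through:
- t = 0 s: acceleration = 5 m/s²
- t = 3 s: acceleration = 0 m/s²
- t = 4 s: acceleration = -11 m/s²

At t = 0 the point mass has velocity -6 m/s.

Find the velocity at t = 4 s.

Δv equals the area under the a-t graph; then v = v₀ + Δv.
0–3 s: ½(5 + 0)(3) = 7.5 m/s
3–4 s: ½(0 + -11)(1) = -5.5 m/s
Δv = 2 m/s, so v(4) = -6 + (2) = -4 m/s.

-4 m/s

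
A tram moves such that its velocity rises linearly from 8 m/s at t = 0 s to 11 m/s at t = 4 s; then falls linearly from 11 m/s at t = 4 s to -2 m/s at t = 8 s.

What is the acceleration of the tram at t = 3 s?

Acceleration is the slope of the v-t graph on 0–4 s: (11 − 8)/(4 − 0) = 0.75 m/s².

0.75 m/s²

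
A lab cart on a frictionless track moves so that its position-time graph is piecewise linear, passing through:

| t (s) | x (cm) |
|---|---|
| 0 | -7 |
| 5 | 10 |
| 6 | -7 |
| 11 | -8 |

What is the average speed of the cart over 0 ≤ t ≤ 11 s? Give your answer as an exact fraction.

Average speed = (total path length)/(elapsed time); on a piecewise-linear x-t graph the path length is Σ|Δx|.
0–5 s: |Δx| = |10 − -7| = 17 cm
5–6 s: |Δx| = |-7 − 10| = 17 cm
6–11 s: |Δx| = |-8 − -7| = 1 cm
Total path = 35 cm; average speed = 35/11 = 35/11 cm/s.

35/11 cm/s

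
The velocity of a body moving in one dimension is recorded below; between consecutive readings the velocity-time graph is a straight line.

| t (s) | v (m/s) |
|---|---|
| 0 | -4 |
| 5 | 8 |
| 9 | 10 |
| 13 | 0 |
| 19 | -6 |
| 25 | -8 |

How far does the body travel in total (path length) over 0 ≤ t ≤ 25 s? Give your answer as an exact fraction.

398/3 m

Distance (not displacement) is the total path length: add the absolute areas under v-t.
0–5 s: v = 0 at t = 5/3 s; triangle areas 10/3 + 40/3 = 50/3 m
5–9 s: |½(8 + 10)(4)| = 36 m
9–13 s: |½(10 + 0)(4)| = 20 m
13–19 s: |½(0 + -6)(6)| = 18 m
19–25 s: |½(-6 + -8)(6)| = 42 m
Total distance = 398/3 m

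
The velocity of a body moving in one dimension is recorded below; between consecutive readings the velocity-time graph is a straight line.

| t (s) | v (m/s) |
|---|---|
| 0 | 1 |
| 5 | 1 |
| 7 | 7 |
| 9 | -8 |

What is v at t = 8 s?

-0.5 m/s

On 7–9 s the graph is linear from 7 to -8 m/s: v(8) = 7 + (-8 − 7)·(8 − 7)/(9 − 7) = -0.5 m/s.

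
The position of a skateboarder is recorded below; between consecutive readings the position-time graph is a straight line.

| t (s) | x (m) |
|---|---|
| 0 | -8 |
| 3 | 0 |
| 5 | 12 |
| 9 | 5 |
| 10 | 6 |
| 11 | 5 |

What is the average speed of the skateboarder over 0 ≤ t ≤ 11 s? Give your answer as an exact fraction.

29/11 m/s

Average speed = (total path length)/(elapsed time); on a piecewise-linear x-t graph the path length is Σ|Δx|.
0–3 s: |Δx| = |0 − -8| = 8 m
3–5 s: |Δx| = |12 − 0| = 12 m
5–9 s: |Δx| = |5 − 12| = 7 m
9–10 s: |Δx| = |6 − 5| = 1 m
10–11 s: |Δx| = |5 − 6| = 1 m
Total path = 29 m; average speed = 29/11 = 29/11 m/s.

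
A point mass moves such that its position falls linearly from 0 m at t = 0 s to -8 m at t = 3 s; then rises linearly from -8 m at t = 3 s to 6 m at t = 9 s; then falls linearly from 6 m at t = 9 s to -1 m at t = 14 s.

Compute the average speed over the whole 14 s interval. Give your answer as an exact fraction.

Average speed = (total path length)/(elapsed time); on a piecewise-linear x-t graph the path length is Σ|Δx|.
0–3 s: |Δx| = |-8 − 0| = 8 m
3–9 s: |Δx| = |6 − -8| = 14 m
9–14 s: |Δx| = |-1 − 6| = 7 m
Total path = 29 m; average speed = 29/14 = 29/14 m/s.

29/14 m/s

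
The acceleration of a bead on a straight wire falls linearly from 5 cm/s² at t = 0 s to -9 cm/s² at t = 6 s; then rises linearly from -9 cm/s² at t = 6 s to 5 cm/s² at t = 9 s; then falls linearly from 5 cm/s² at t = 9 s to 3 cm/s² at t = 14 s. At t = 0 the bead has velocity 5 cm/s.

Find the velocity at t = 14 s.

Δv equals the area under the a-t graph; then v = v₀ + Δv.
0–6 s: ½(5 + -9)(6) = -12 cm/s
6–9 s: ½(-9 + 5)(3) = -6 cm/s
9–14 s: ½(5 + 3)(5) = 20 cm/s
Δv = 2 cm/s, so v(14) = 5 + (2) = 7 cm/s.

7 cm/s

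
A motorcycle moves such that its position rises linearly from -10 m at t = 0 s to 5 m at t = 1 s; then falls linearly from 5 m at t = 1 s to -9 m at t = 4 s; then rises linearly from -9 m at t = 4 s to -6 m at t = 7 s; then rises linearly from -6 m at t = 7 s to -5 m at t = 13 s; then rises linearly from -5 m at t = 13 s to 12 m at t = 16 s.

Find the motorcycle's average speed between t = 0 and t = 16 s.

3.125 m/s

Average speed = (total path length)/(elapsed time); on a piecewise-linear x-t graph the path length is Σ|Δx|.
0–1 s: |Δx| = |5 − -10| = 15 m
1–4 s: |Δx| = |-9 − 5| = 14 m
4–7 s: |Δx| = |-6 − -9| = 3 m
7–13 s: |Δx| = |-5 − -6| = 1 m
13–16 s: |Δx| = |12 − -5| = 17 m
Total path = 50 m; average speed = 50/16 = 3.125 m/s.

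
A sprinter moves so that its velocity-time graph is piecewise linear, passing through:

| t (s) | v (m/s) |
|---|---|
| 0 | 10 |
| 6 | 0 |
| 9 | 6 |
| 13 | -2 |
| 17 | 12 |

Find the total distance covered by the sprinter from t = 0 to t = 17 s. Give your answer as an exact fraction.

491/7 m

Total distance travelled is ∫|v| dt — sum the magnitudes of each area piece.
0–6 s: |½(10 + 0)(6)| = 30 m
6–9 s: |½(0 + 6)(3)| = 9 m
9–13 s: v = 0 at t = 12 s; triangle areas 9 + 1 = 10 m
13–17 s: v = 0 at t = 95/7 s; triangle areas 4/7 + 144/7 = 148/7 m
Total distance = 491/7 m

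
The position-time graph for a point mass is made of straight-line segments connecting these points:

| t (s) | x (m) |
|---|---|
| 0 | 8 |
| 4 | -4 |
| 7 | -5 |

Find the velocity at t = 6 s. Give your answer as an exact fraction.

Velocity is the slope of the x-t graph on 4–7 s: (-5 − -4)/(7 − 4) = -1/3 m/s.

-1/3 m/s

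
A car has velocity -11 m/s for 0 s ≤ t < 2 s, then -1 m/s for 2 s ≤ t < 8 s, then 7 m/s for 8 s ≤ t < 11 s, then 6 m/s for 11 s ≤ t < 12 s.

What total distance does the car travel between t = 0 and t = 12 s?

Distance (not displacement) is the total path length: add the absolute areas under v-t.
0–2 s: |-11| × 2 = 22 m
2–8 s: |-1| × 6 = 6 m
8–11 s: |7| × 3 = 21 m
11–12 s: |6| × 1 = 6 m
Total distance = 55 m

55 m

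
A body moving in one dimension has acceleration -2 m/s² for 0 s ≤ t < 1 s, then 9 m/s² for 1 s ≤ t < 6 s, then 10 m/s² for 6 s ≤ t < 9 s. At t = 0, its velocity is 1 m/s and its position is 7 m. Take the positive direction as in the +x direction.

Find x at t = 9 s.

On each constant-a segment, Δv = aΔt and Δx = v₀Δt + ½aΔt²; chain segment to segment.
0–1 s: v starts 1 m/s; Δx = 1·1 + ½·-2·1² = 0 m; v ends -1 m/s.
1–6 s: v starts -1 m/s; Δx = -1·5 + ½·9·5² = 107.5 m; v ends 44 m/s.
6–9 s: v starts 44 m/s; Δx = 44·3 + ½·10·3² = 177 m; v ends 74 m/s.
x(9) = 7 + Σ Δx = 291.5 m.

291.5 m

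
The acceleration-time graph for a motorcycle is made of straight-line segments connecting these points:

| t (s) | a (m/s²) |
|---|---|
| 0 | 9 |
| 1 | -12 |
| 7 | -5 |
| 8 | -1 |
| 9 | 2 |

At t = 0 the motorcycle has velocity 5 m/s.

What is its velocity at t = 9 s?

-50 m/s

Δv equals the area under the a-t graph; then v = v₀ + Δv.
0–1 s: ½(9 + -12)(1) = -1.5 m/s
1–7 s: ½(-12 + -5)(6) = -51 m/s
7–8 s: ½(-5 + -1)(1) = -3 m/s
8–9 s: ½(-1 + 2)(1) = 0.5 m/s
Δv = -55 m/s, so v(9) = 5 + (-55) = -50 m/s.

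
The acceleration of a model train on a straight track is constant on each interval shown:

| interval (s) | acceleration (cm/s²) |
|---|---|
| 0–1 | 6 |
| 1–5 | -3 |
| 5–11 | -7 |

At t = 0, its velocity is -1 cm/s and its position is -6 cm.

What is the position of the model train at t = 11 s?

On each constant-a segment, Δv = aΔt and Δx = v₀Δt + ½aΔt²; chain segment to segment.
0–1 s: v starts -1 cm/s; Δx = -1·1 + ½·6·1² = 2 cm; v ends 5 cm/s.
1–5 s: v starts 5 cm/s; Δx = 5·4 + ½·-3·4² = -4 cm; v ends -7 cm/s.
5–11 s: v starts -7 cm/s; Δx = -7·6 + ½·-7·6² = -168 cm; v ends -49 cm/s.
x(11) = -6 + Σ Δx = -176 cm.

-176 cm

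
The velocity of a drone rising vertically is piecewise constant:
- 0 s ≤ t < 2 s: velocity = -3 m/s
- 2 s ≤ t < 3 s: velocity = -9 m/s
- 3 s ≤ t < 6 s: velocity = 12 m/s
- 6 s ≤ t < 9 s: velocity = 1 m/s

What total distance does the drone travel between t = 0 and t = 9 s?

54 m

Total distance travelled is ∫|v| dt — sum the magnitudes of each area piece.
0–2 s: |-3| × 2 = 6 m
2–3 s: |-9| × 1 = 9 m
3–6 s: |12| × 3 = 36 m
6–9 s: |1| × 3 = 3 m
Total distance = 54 m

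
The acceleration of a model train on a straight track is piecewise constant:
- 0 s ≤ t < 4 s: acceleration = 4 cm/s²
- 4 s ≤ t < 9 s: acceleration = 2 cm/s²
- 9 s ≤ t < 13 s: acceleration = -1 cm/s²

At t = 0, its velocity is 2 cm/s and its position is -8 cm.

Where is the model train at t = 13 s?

251 cm

On each constant-a segment, Δv = aΔt and Δx = v₀Δt + ½aΔt²; chain segment to segment.
0–4 s: v starts 2 cm/s; Δx = 2·4 + ½·4·4² = 40 cm; v ends 18 cm/s.
4–9 s: v starts 18 cm/s; Δx = 18·5 + ½·2·5² = 115 cm; v ends 28 cm/s.
9–13 s: v starts 28 cm/s; Δx = 28·4 + ½·-1·4² = 104 cm; v ends 24 cm/s.
x(13) = -8 + Σ Δx = 251 cm.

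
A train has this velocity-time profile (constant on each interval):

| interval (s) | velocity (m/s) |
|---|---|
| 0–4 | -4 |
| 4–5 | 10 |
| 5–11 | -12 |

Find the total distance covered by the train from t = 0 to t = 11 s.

98 m

Distance (not displacement) is the total path length: add the absolute areas under v-t.
0–4 s: |-4| × 4 = 16 m
4–5 s: |10| × 1 = 10 m
5–11 s: |-12| × 6 = 72 m
Total distance = 98 m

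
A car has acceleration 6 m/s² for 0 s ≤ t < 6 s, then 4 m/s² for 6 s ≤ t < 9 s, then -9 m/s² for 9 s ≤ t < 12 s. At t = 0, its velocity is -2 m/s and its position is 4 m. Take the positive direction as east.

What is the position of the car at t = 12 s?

317.5 m

On each constant-a segment, Δv = aΔt and Δx = v₀Δt + ½aΔt²; chain segment to segment.
0–6 s: v starts -2 m/s; Δx = -2·6 + ½·6·6² = 96 m; v ends 34 m/s.
6–9 s: v starts 34 m/s; Δx = 34·3 + ½·4·3² = 120 m; v ends 46 m/s.
9–12 s: v starts 46 m/s; Δx = 46·3 + ½·-9·3² = 97.5 m; v ends 19 m/s.
x(12) = 4 + Σ Δx = 317.5 m.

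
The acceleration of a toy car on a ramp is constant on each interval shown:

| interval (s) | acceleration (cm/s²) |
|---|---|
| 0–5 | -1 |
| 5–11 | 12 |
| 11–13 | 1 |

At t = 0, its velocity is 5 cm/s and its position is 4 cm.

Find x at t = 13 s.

378.5 cm

On each constant-a segment, Δv = aΔt and Δx = v₀Δt + ½aΔt²; chain segment to segment.
0–5 s: v starts 5 cm/s; Δx = 5·5 + ½·-1·5² = 12.5 cm; v ends 0 cm/s.
5–11 s: v starts 0 cm/s; Δx = 0·6 + ½·12·6² = 216 cm; v ends 72 cm/s.
11–13 s: v starts 72 cm/s; Δx = 72·2 + ½·1·2² = 146 cm; v ends 74 cm/s.
x(13) = 4 + Σ Δx = 378.5 cm.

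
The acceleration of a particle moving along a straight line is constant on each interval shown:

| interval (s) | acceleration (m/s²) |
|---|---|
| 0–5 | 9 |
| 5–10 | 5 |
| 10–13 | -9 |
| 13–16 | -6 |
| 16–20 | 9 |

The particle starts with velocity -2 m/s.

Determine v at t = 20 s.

Δv equals the area under the a-t graph; then v = v₀ + Δv.
0–5 s: 9 × 5 = 45 m/s
5–10 s: 5 × 5 = 25 m/s
10–13 s: -9 × 3 = -27 m/s
13–16 s: -6 × 3 = -18 m/s
16–20 s: 9 × 4 = 36 m/s
Δv = 61 m/s, so v(20) = -2 + (61) = 59 m/s.

59 m/s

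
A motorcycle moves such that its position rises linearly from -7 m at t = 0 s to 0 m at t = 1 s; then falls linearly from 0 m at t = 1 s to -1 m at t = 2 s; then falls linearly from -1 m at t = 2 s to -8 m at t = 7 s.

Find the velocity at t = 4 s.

-1.4 m/s

Velocity is the slope of the x-t graph on 2–7 s: (-8 − -1)/(7 − 2) = -1.4 m/s.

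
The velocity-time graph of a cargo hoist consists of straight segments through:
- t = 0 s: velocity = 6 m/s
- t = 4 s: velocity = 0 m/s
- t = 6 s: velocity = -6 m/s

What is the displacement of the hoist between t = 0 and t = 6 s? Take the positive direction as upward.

Net displacement equals the area under the velocity-time graph (areas below the axis count negative).
0–4 s: ½(6 + 0)(4) = 12 m
4–6 s: ½(0 + -6)(2) = -6 m
Net displacement = 6 m

6 m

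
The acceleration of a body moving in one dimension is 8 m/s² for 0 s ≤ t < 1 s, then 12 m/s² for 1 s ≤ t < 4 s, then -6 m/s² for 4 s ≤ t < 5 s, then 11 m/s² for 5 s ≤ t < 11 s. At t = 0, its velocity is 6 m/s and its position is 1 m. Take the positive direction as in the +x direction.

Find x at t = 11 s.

On each constant-a segment, Δv = aΔt and Δx = v₀Δt + ½aΔt²; chain segment to segment.
0–1 s: v starts 6 m/s; Δx = 6·1 + ½·8·1² = 10 m; v ends 14 m/s.
1–4 s: v starts 14 m/s; Δx = 14·3 + ½·12·3² = 96 m; v ends 50 m/s.
4–5 s: v starts 50 m/s; Δx = 50·1 + ½·-6·1² = 47 m; v ends 44 m/s.
5–11 s: v starts 44 m/s; Δx = 44·6 + ½·11·6² = 462 m; v ends 110 m/s.
x(11) = 1 + Σ Δx = 616 m.

616 m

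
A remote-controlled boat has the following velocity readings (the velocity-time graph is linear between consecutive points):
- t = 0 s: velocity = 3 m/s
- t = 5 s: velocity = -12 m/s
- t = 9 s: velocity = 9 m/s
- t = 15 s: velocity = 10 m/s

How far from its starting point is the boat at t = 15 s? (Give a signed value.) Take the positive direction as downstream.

28.5 m

Displacement is the signed area under the v-t curve.
0–5 s: ½(3 + -12)(5) = -22.5 m
5–9 s: ½(-12 + 9)(4) = -6 m
9–15 s: ½(9 + 10)(6) = 57 m
Net displacement = 28.5 m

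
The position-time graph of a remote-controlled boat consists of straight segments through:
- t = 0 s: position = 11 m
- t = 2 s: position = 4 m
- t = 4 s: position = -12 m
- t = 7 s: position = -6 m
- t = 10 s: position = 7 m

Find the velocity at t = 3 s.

Velocity is the slope of the x-t graph on 2–4 s: (-12 − 4)/(4 − 2) = -8 m/s.

-8 m/s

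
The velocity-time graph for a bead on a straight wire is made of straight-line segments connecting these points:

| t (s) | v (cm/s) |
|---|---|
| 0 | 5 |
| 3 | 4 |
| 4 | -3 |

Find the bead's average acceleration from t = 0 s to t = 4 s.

Average acceleration = Δv/Δt = (-3 − 5)/(4 − 0) = -2 cm/s².

-2 cm/s²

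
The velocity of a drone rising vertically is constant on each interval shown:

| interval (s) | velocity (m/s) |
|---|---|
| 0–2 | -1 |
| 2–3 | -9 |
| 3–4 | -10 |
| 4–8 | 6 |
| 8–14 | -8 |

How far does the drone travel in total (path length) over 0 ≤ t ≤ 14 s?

93 m

Distance (not displacement) is the total path length: add the absolute areas under v-t.
0–2 s: |-1| × 2 = 2 m
2–3 s: |-9| × 1 = 9 m
3–4 s: |-10| × 1 = 10 m
4–8 s: |6| × 4 = 24 m
8–14 s: |-8| × 6 = 48 m
Total distance = 93 m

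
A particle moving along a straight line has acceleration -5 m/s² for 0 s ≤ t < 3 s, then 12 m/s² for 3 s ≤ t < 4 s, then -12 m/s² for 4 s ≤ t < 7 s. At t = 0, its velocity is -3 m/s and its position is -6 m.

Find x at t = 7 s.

On each constant-a segment, Δv = aΔt and Δx = v₀Δt + ½aΔt²; chain segment to segment.
0–3 s: v starts -3 m/s; Δx = -3·3 + ½·-5·3² = -31.5 m; v ends -18 m/s.
3–4 s: v starts -18 m/s; Δx = -18·1 + ½·12·1² = -12 m; v ends -6 m/s.
4–7 s: v starts -6 m/s; Δx = -6·3 + ½·-12·3² = -72 m; v ends -42 m/s.
x(7) = -6 + Σ Δx = -121.5 m.

-121.5 m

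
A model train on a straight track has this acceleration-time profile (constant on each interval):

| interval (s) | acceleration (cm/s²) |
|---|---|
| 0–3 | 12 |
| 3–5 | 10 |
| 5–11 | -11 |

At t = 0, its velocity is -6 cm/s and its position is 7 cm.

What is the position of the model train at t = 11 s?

On each constant-a segment, Δv = aΔt and Δx = v₀Δt + ½aΔt²; chain segment to segment.
0–3 s: v starts -6 cm/s; Δx = -6·3 + ½·12·3² = 36 cm; v ends 30 cm/s.
3–5 s: v starts 30 cm/s; Δx = 30·2 + ½·10·2² = 80 cm; v ends 50 cm/s.
5–11 s: v starts 50 cm/s; Δx = 50·6 + ½·-11·6² = 102 cm; v ends -16 cm/s.
x(11) = 7 + Σ Δx = 225 cm.

225 cm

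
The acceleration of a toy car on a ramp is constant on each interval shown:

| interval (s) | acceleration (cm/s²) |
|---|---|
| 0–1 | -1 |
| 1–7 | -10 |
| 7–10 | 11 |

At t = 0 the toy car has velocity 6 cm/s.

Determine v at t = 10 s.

-22 cm/s

Δv equals the area under the a-t graph; then v = v₀ + Δv.
0–1 s: -1 × 1 = -1 cm/s
1–7 s: -10 × 6 = -60 cm/s
7–10 s: 11 × 3 = 33 cm/s
Δv = -28 cm/s, so v(10) = 6 + (-28) = -22 cm/s.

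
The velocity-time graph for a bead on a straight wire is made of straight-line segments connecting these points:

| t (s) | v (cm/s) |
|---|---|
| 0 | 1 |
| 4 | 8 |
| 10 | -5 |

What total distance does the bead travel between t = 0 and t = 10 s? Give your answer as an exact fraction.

Distance (not displacement) is the total path length: add the absolute areas under v-t.
0–4 s: |½(1 + 8)(4)| = 18 cm
4–10 s: v = 0 at t = 100/13 s; triangle areas 192/13 + 75/13 = 267/13 cm
Total distance = 501/13 cm

501/13 cm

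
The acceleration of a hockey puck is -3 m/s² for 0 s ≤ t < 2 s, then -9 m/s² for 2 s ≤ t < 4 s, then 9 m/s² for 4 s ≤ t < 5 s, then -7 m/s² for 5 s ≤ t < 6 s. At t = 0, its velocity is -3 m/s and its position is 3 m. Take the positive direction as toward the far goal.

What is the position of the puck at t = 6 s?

-89 m

On each constant-a segment, Δv = aΔt and Δx = v₀Δt + ½aΔt²; chain segment to segment.
0–2 s: v starts -3 m/s; Δx = -3·2 + ½·-3·2² = -12 m; v ends -9 m/s.
2–4 s: v starts -9 m/s; Δx = -9·2 + ½·-9·2² = -36 m; v ends -27 m/s.
4–5 s: v starts -27 m/s; Δx = -27·1 + ½·9·1² = -22.5 m; v ends -18 m/s.
5–6 s: v starts -18 m/s; Δx = -18·1 + ½·-7·1² = -21.5 m; v ends -25 m/s.
x(6) = 3 + Σ Δx = -89 m.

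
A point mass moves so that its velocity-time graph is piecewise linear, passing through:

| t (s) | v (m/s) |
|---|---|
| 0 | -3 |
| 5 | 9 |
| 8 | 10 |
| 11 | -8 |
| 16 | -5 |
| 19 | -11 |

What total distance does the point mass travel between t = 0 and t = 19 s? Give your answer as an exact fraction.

1409/12 m

Distance (not displacement) is the total path length: add the absolute areas under v-t.
0–5 s: v = 0 at t = 1.25 s; triangle areas 1.875 + 16.875 = 18.75 m
5–8 s: |½(9 + 10)(3)| = 28.5 m
8–11 s: v = 0 at t = 29/3 s; triangle areas 25/3 + 16/3 = 41/3 m
11–16 s: |½(-8 + -5)(5)| = 32.5 m
16–19 s: |½(-5 + -11)(3)| = 24 m
Total distance = 1409/12 m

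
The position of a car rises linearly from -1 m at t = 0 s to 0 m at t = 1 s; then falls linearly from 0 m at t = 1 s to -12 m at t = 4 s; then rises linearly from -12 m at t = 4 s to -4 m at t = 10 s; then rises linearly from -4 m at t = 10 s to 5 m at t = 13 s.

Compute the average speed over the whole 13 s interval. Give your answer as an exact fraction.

Average speed = (total path length)/(elapsed time); on a piecewise-linear x-t graph the path length is Σ|Δx|.
0–1 s: |Δx| = |0 − -1| = 1 m
1–4 s: |Δx| = |-12 − 0| = 12 m
4–10 s: |Δx| = |-4 − -12| = 8 m
10–13 s: |Δx| = |5 − -4| = 9 m
Total path = 30 m; average speed = 30/13 = 30/13 m/s.

30/13 m/s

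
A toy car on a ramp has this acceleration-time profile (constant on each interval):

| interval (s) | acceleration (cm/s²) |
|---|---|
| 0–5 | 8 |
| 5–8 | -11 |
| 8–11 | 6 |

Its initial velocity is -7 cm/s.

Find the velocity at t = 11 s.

Δv equals the area under the a-t graph; then v = v₀ + Δv.
0–5 s: 8 × 5 = 40 cm/s
5–8 s: -11 × 3 = -33 cm/s
8–11 s: 6 × 3 = 18 cm/s
Δv = 25 cm/s, so v(11) = -7 + (25) = 18 cm/s.

18 cm/s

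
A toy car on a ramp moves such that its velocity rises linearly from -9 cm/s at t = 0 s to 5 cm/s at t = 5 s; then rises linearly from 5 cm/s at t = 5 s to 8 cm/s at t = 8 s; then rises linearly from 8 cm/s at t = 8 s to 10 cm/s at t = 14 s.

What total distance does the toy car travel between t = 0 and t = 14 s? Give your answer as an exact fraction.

Total distance travelled is ∫|v| dt — sum the magnitudes of each area piece.
0–5 s: v = 0 at t = 45/14 s; triangle areas 405/28 + 125/28 = 265/14 cm
5–8 s: |½(5 + 8)(3)| = 19.5 cm
8–14 s: |½(8 + 10)(6)| = 54 cm
Total distance = 647/7 cm

647/7 cm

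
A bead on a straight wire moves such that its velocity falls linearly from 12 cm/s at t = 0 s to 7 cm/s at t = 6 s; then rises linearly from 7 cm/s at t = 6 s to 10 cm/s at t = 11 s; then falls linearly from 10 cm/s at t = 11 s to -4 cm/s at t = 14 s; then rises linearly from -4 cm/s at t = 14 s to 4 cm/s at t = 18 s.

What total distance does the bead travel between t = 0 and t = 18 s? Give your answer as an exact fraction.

1679/14 cm

Total distance travelled is ∫|v| dt — sum the magnitudes of each area piece.
0–6 s: |½(12 + 7)(6)| = 57 cm
6–11 s: |½(7 + 10)(5)| = 42.5 cm
11–14 s: v = 0 at t = 92/7 s; triangle areas 75/7 + 12/7 = 87/7 cm
14–18 s: v = 0 at t = 16 s; triangle areas 4 + 4 = 8 cm
Total distance = 1679/14 cm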